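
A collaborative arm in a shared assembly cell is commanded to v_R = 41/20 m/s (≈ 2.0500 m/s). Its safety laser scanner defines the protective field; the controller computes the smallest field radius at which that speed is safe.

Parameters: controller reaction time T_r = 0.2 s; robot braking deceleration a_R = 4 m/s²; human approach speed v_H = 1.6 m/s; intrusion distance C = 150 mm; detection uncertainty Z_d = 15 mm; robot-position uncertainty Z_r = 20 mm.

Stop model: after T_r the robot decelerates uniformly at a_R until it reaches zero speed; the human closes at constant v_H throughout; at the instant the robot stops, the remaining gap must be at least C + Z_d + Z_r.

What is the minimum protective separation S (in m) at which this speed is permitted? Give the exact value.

S_min = 7233/3200 m = 2.2603 m

braking lasts T_s = (41/20)/4 = 0.5125 s
robot covers v_R·T_r = 2.0500·0.2000 = 0.4100 m before braking
braking distance = 2.0500²/(2·4.0000) = 0.5253 m
person approaches 1.6000·(0.2000+0.5125) = 1.1400 m
residual clearance needed = 0.1500+0.0150+0.0200 = 0.1850 m
S_min ≈ 0.4100+0.5253+1.1400+0.1850  ⇒  S_min = 7233/3200 m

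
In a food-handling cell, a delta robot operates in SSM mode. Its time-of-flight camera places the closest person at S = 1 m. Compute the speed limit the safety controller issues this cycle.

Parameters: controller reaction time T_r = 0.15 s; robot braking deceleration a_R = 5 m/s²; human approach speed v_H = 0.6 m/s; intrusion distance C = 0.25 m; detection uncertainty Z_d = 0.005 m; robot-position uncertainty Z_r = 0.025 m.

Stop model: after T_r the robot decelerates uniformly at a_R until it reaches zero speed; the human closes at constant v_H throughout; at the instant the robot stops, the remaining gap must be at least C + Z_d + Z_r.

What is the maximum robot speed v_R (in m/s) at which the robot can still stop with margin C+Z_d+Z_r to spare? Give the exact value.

v_R_max = 3/2 m/s = 1.5000 m/s

collect terms ⇒ (1/10)·v_R² + (27/100)·v_R + (-63/100) = 0
  disc = (27/100)² − 4·(1/10)·(-63/100) = 3249/10000 ; √disc = 57/100
  v_R = (−(27/100) + 57/100) / (2·(1/10)) = 3/2 m/s
check:
stop time T_s = (3/2)/5 = 0.3000 s
reaction-phase robot travel = 1.5000·0.1500 = 0.2250 m
robot covers 1.5000·0.3000 − ½·5.0000·0.3000² = 0.2250 m while stopping
person approaches 0.6000·(0.1500+0.3000) = 0.2700 m
residual clearance needed = 0.2500+0.0050+0.0250 = 0.2800 m
sum ≈ 0.2250+0.2250+0.2700+0.2800 ≈ 1.0000 m = S ✓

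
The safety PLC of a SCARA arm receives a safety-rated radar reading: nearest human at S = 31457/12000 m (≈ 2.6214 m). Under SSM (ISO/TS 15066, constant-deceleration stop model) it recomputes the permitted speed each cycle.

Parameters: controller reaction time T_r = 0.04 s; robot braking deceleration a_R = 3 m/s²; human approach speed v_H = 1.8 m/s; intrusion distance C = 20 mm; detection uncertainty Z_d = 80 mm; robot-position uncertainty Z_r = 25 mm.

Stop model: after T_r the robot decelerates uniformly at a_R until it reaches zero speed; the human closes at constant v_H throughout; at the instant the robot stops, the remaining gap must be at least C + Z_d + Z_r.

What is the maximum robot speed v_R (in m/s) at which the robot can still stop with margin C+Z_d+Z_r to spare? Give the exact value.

v_R_max = 47/20 m/s = 2.3500 m/s

at the boundary: (1/6)·v² + (16/25)·v + (-29093/12000) = 0
  disc = (16/25)² − 4·(1/6)·(-29093/12000) = 182329/90000 ; √disc = 427/300
  v_R = (−(16/25) + 427/300) / (2·(1/6)) = 47/20 m/s
check:
stop time T_s = (47/20)/3 = 0.7833 s
robot in T_r: 2.3500·0.0400 = 0.0940 m
braking distance = 2.3500²/(2·3.0000) = 0.9204 m
human over T_r+T_s: 1.8000·(0.0400+0.7833) = 1.4820 m
C+Z_d+Z_r = 0.0200+0.0800+0.0250 = 0.1250 m
sum ≈ 0.0940+0.9204+1.4820+0.1250 ≈ 2.6214 m = S ✓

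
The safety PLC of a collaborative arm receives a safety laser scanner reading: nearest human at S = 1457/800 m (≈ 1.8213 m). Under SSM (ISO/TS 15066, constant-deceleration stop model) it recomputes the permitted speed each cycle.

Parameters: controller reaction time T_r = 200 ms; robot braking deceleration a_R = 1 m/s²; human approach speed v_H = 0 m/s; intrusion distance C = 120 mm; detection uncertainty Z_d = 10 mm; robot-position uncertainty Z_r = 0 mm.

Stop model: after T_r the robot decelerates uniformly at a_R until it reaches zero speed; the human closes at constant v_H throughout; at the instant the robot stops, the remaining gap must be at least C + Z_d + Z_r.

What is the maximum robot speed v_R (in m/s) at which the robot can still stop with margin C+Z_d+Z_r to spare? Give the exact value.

v_R_max = 33/20 m/s = 1.6500 m/s

at the boundary: (1/2)·v² + (1/5)·v + (-1353/800) = 0
  disc = (1/5)² − 4·(1/2)·(-1353/800) = 1369/400 ; √disc = 37/20
  v_R = (−(1/5) + 37/20) / (2·(1/2)) = 33/20 m/s
check:
braking lasts T_s = (33/20)/1 = 1.6500 s
robot covers v_R·T_r = 1.6500·0.2000 = 0.3300 m before braking
robot under decel: 1.6500²/(2·1.0000) = 1.3613 m
human over T_r+T_s: 0.0000·(0.2000+1.6500) = 0.0000 m
C+Z_d+Z_r = 0.1200+0.0100+0.0000 = 0.1300 m
sum ≈ 0.3300+1.3613+0.0000+0.1300 ≈ 1.8213 m = S ✓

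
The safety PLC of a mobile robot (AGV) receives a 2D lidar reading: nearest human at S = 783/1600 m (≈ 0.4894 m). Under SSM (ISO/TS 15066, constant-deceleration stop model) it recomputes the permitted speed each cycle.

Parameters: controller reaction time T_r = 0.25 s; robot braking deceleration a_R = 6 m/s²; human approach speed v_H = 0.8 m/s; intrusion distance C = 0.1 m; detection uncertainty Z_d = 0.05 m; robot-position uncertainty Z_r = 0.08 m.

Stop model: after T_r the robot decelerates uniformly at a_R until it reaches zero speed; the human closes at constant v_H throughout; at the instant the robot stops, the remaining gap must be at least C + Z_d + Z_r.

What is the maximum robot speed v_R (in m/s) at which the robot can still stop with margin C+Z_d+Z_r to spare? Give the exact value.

collect terms ⇒ (1/12)·v_R² + (23/60)·v_R + (-19/320) = 0
  disc = (23/60)² − 4·(1/12)·(-19/320) = 2401/14400 ; √disc = 49/120
  v_R = (−(23/60) + 49/120) / (2·(1/12)) = 3/20 m/s
check:
T_s = v_R/a_R = (3/20)/6 = 0.0250 s
robot in T_r: 0.1500·0.2500 = 0.0375 m
braking distance = 0.1500²/(2·6.0000) = 0.0019 m
person approaches 0.8000·(0.2500+0.0250) = 0.2200 m
residual clearance needed = 0.1000+0.0500+0.0800 = 0.2300 m
sum ≈ 0.0375+0.0019+0.2200+0.2300 ≈ 0.4894 m = S ✓

v_R_max = 3/20 m/s = 0.1500 m/s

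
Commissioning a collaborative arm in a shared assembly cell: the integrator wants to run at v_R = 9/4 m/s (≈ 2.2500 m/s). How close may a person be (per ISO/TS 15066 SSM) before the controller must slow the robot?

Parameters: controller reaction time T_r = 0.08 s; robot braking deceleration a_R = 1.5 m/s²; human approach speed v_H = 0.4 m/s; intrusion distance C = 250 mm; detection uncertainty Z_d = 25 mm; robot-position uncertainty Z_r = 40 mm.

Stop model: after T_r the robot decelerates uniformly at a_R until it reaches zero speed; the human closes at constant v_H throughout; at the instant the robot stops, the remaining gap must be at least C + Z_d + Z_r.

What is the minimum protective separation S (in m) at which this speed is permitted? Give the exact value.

braking lasts T_s = (9/4)/(3/2) = 1.5000 s
robot covers v_R·T_r = 2.2500·0.0800 = 0.1800 m before braking
braking distance = 2.2500²/(2·1.5000) = 1.6875 m
human over T_r+T_s: 0.4000·(0.0800+1.5000) = 0.6320 m
margins: 0.2500+0.0250+0.0400 = 0.3150 m
S_min ≈ 0.1800+1.6875+0.6320+0.3150  ⇒  S_min = 5629/2000 m

S_min = 5629/2000 m = 2.8145 m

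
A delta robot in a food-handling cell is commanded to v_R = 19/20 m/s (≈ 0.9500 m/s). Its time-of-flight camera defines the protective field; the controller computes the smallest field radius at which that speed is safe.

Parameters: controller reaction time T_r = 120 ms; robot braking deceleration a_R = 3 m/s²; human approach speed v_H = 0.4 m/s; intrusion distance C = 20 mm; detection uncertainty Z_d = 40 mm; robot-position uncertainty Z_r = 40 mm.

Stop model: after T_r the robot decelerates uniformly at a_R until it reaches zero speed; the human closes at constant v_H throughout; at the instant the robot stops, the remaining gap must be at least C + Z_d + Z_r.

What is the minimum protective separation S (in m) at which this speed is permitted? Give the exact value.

stop time T_s = (19/20)/3 = 0.3167 s
robot in T_r: 0.9500·0.1200 = 0.1140 m
braking distance = 0.9500²/(2·3.0000) = 0.1504 m
human closes 0.4000·0.4367 = 0.1747 m
residual clearance needed = 0.0200+0.0400+0.0400 = 0.1000 m
S_min ≈ 0.1140+0.1504+0.1747+0.1000  ⇒  S_min = 6469/12000 m

S_min = 6469/12000 m = 0.5391 m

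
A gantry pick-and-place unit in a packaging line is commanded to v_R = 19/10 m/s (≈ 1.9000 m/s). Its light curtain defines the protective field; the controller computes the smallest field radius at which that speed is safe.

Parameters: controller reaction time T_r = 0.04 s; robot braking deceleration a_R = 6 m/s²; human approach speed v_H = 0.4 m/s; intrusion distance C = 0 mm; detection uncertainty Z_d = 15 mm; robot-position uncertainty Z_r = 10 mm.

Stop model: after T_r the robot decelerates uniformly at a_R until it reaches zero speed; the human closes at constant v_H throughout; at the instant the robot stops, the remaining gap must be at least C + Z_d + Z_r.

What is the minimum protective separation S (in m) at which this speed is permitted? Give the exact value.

S_min = 1089/2000 m = 0.5445 m

T_s = v_R/a_R = (19/10)/6 = 0.3167 s
reaction-phase robot travel = 1.9000·0.0400 = 0.0760 m
braking distance = 1.9000²/(2·6.0000) = 0.3008 m
human closes 0.4000·0.3567 = 0.1427 m
margins: 0.0000+0.0150+0.0100 = 0.0250 m
S_min ≈ 0.0760+0.3008+0.1427+0.0250  ⇒  S_min = 1089/2000 m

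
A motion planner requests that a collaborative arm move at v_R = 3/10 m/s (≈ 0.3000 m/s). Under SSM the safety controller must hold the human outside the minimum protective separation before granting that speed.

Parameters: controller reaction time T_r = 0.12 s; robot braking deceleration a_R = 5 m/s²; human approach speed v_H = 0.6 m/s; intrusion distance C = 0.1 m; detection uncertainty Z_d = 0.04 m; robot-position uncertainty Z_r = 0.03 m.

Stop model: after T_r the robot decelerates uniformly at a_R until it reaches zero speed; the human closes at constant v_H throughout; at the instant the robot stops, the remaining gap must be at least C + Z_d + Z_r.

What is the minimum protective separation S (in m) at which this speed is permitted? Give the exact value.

S_min = 323/1000 m = 0.3230 m

T_s = v_R/a_R = (3/10)/5 = 0.0600 s
robot in T_r: 0.3000·0.1200 = 0.0360 m
braking distance = 0.3000²/(2·5.0000) = 0.0090 m
human closes 0.6000·0.1800 = 0.1080 m
C+Z_d+Z_r = 0.1000+0.0400+0.0300 = 0.1700 m
S_min ≈ 0.0360+0.0090+0.1080+0.1700  ⇒  S_min = 323/1000 m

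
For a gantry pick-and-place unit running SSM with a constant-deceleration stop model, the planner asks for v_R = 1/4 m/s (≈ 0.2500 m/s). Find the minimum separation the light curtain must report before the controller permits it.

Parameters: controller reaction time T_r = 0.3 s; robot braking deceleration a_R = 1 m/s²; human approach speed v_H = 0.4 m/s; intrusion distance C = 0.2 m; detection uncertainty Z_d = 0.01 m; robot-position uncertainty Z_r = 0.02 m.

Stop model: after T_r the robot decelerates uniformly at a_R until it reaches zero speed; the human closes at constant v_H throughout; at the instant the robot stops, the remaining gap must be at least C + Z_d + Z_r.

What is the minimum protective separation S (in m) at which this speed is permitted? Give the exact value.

braking lasts T_s = (1/4)/1 = 0.2500 s
robot in T_r: 0.2500·0.3000 = 0.0750 m
robot covers 0.2500·0.2500 − ½·1.0000·0.2500² = 0.0312 m while stopping
human closes 0.4000·0.5500 = 0.2200 m
margins: 0.2000+0.0100+0.0200 = 0.2300 m
S_min ≈ 0.0750+0.0312+0.2200+0.2300  ⇒  S_min = 89/160 m

S_min = 89/160 m = 0.5563 m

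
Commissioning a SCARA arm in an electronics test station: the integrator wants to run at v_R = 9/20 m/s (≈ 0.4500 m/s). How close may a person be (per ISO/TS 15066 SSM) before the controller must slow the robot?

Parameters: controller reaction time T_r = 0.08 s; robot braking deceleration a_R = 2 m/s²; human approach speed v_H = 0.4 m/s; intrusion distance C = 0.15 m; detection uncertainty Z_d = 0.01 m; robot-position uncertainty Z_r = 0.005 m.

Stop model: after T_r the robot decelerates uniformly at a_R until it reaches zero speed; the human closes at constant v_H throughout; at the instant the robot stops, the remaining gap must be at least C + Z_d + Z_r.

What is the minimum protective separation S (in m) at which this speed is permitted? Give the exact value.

braking lasts T_s = (9/20)/2 = 0.2250 s
robot in T_r: 0.4500·0.0800 = 0.0360 m
robot under decel: 0.4500²/(2·2.0000) = 0.0506 m
human closes 0.4000·0.3050 = 0.1220 m
C+Z_d+Z_r = 0.1500+0.0100+0.0050 = 0.1650 m
S_min ≈ 0.0360+0.0506+0.1220+0.1650  ⇒  S_min = 2989/8000 m

S_min = 2989/8000 m = 0.3736 m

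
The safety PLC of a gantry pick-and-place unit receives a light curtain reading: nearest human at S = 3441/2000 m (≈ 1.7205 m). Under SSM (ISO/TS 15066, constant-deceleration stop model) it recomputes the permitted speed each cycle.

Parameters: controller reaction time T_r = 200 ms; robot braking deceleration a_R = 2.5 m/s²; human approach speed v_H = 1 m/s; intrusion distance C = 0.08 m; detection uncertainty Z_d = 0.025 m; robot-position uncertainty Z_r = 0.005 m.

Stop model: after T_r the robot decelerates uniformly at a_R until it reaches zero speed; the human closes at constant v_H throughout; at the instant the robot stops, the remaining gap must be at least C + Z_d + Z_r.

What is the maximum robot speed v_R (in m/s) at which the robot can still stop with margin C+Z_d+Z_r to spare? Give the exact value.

at the boundary: (1/5)·v² + (3/5)·v + (-2821/2000) = 0
  disc = (3/5)² − 4·(1/5)·(-2821/2000) = 3721/2500 ; √disc = 61/50
  v_R = (−(3/5) + 61/50) / (2·(1/5)) = 31/20 m/s
check:
braking lasts T_s = (31/20)/(5/2) = 0.6200 s
robot covers v_R·T_r = 1.5500·0.2000 = 0.3100 m before braking
braking distance = 1.5500²/(2·2.5000) = 0.4805 m
person approaches 1.0000·(0.2000+0.6200) = 0.8200 m
margins: 0.0800+0.0250+0.0050 = 0.1100 m
sum ≈ 0.3100+0.4805+0.8200+0.1100 ≈ 1.7205 m = S ✓

v_R_max = 31/20 m/s = 1.5500 m/s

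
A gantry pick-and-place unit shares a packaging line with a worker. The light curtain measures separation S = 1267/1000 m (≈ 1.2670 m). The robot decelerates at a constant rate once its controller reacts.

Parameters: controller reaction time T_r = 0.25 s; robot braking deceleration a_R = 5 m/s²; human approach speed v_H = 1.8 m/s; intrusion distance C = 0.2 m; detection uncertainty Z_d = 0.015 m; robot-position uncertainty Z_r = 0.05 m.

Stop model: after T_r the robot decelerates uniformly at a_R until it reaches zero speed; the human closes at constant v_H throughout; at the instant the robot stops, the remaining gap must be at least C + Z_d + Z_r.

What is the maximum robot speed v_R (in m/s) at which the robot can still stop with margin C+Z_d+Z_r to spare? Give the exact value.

quadratic (1/10)·v² + (61/100)·v + (-69/125) = 0
  disc = (61/100)² − 4·(1/10)·(-69/125) = 5929/10000 ; √disc = 77/100
  v_R = (−(61/100) + 77/100) / (2·(1/10)) = 4/5 m/s
check:
T_s = v_R/a_R = (4/5)/5 = 0.1600 s
robot in T_r: 0.8000·0.2500 = 0.2000 m
braking distance = 0.8000²/(2·5.0000) = 0.0640 m
human over T_r+T_s: 1.8000·(0.2500+0.1600) = 0.7380 m
residual clearance needed = 0.2000+0.0150+0.0500 = 0.2650 m
sum ≈ 0.2000+0.0640+0.7380+0.2650 ≈ 1.2670 m = S ✓

v_R_max = 4/5 m/s = 0.8000 m/s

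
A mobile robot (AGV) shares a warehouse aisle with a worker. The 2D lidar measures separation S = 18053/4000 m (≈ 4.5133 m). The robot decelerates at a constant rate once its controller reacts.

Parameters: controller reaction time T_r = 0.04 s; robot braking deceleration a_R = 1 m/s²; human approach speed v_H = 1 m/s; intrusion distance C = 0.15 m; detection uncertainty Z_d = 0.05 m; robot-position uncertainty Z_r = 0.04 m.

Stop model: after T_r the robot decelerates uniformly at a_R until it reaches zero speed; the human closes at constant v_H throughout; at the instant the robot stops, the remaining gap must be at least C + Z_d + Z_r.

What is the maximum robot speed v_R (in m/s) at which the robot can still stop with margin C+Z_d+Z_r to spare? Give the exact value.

v_R_max = 41/20 m/s = 2.0500 m/s

quadratic (1/2)·v² + (26/25)·v + (-16933/4000) = 0
  disc = (26/25)² − 4·(1/2)·(-16933/4000) = 95481/10000 ; √disc = 309/100
  v_R = (−(26/25) + 309/100) / (2·(1/2)) = 41/20 m/s
check:
braking lasts T_s = (41/20)/1 = 2.0500 s
robot covers v_R·T_r = 2.0500·0.0400 = 0.0820 m before braking
robot covers 2.0500·2.0500 − ½·1.0000·2.0500² = 2.1012 m while stopping
person approaches 1.0000·(0.0400+2.0500) = 2.0900 m
residual clearance needed = 0.1500+0.0500+0.0400 = 0.2400 m
sum ≈ 0.0820+2.1012+2.0900+0.2400 ≈ 4.5133 m = S ✓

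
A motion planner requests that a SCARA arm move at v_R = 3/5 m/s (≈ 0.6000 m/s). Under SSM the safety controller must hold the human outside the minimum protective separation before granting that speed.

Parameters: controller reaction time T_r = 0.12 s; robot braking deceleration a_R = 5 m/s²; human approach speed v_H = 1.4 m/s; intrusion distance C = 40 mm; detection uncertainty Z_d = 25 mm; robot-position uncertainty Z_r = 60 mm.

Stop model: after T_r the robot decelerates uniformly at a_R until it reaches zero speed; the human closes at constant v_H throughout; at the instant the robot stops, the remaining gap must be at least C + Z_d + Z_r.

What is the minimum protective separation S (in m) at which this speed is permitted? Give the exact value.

stop time T_s = (3/5)/5 = 0.1200 s
robot covers v_R·T_r = 0.6000·0.1200 = 0.0720 m before braking
robot covers 0.6000·0.1200 − ½·5.0000·0.1200² = 0.0360 m while stopping
person approaches 1.4000·(0.1200+0.1200) = 0.3360 m
margins: 0.0400+0.0250+0.0600 = 0.1250 m
S_min ≈ 0.0720+0.0360+0.3360+0.1250  ⇒  S_min = 569/1000 m

S_min = 569/1000 m = 0.5690 m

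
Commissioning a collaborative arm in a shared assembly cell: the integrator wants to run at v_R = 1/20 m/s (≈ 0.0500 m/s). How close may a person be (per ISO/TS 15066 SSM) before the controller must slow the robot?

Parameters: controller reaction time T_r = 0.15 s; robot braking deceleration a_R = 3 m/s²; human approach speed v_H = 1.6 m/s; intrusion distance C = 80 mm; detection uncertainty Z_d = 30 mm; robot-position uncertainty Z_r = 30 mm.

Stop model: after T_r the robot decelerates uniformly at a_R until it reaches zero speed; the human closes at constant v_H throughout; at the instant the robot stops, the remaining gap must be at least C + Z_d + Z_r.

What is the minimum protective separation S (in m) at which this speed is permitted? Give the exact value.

braking lasts T_s = (1/20)/3 = 0.0167 s
robot in T_r: 0.0500·0.1500 = 0.0075 m
robot covers 0.0500·0.0167 − ½·3.0000·0.0167² = 0.0004 m while stopping
person approaches 1.6000·(0.1500+0.0167) = 0.2667 m
margins: 0.0800+0.0300+0.0300 = 0.1400 m
S_min ≈ 0.0075+0.0004+0.2667+0.1400  ⇒  S_min = 199/480 m

S_min = 199/480 m = 0.4146 m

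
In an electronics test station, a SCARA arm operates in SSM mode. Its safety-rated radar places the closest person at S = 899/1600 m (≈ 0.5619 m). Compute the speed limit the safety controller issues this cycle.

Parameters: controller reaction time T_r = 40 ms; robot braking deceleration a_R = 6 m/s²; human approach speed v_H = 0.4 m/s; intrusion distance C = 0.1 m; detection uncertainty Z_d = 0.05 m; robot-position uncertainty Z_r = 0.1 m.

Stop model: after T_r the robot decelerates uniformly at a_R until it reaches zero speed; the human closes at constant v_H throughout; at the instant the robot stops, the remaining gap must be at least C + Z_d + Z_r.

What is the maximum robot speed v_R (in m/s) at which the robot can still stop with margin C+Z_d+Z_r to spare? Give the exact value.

at the boundary: (1/12)·v² + (8/75)·v + (-2367/8000) = 0
  disc = (8/75)² − 4·(1/12)·(-2367/8000) = 39601/360000 ; √disc = 199/600
  v_R = (−(8/75) + 199/600) / (2·(1/12)) = 27/20 m/s
check:
T_s = v_R/a_R = (27/20)/6 = 0.2250 s
robot in T_r: 1.3500·0.0400 = 0.0540 m
braking distance = 1.3500²/(2·6.0000) = 0.1519 m
human over T_r+T_s: 0.4000·(0.0400+0.2250) = 0.1060 m
margins: 0.1000+0.0500+0.1000 = 0.2500 m
sum ≈ 0.0540+0.1519+0.1060+0.2500 ≈ 0.5619 m = S ✓

v_R_max = 27/20 m/s = 1.3500 m/s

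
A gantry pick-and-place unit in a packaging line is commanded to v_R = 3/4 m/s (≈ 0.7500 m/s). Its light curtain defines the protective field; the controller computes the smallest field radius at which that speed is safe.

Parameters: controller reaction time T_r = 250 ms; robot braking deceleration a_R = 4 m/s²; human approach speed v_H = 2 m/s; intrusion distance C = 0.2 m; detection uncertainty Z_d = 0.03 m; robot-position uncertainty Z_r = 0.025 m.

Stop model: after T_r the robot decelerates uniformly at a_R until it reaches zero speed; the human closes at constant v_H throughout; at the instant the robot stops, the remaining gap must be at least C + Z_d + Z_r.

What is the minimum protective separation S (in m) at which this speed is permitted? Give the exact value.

S_min = 4441/3200 m = 1.3878 m

braking lasts T_s = (3/4)/4 = 0.1875 s
reaction-phase robot travel = 0.7500·0.2500 = 0.1875 m
robot covers 0.7500·0.1875 − ½·4.0000·0.1875² = 0.0703 m while stopping
human closes 2.0000·0.4375 = 0.8750 m
C+Z_d+Z_r = 0.2000+0.0300+0.0250 = 0.2550 m
S_min ≈ 0.1875+0.0703+0.8750+0.2550  ⇒  S_min = 4441/3200 m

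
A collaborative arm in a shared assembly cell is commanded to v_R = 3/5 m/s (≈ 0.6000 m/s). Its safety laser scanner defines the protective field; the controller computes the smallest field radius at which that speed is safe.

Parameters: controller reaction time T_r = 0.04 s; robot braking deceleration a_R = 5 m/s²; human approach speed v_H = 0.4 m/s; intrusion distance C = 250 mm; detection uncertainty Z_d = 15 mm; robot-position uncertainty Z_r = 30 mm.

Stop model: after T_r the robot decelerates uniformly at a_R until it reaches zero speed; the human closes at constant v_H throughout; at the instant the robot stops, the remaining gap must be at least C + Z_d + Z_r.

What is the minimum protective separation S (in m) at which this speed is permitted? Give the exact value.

S_min = 419/1000 m = 0.4190 m

braking lasts T_s = (3/5)/5 = 0.1200 s
reaction-phase robot travel = 0.6000·0.0400 = 0.0240 m
robot covers 0.6000·0.1200 − ½·5.0000·0.1200² = 0.0360 m while stopping
human over T_r+T_s: 0.4000·(0.0400+0.1200) = 0.0640 m
margins: 0.2500+0.0150+0.0300 = 0.2950 m
S_min ≈ 0.0240+0.0360+0.0640+0.2950  ⇒  S_min = 419/1000 m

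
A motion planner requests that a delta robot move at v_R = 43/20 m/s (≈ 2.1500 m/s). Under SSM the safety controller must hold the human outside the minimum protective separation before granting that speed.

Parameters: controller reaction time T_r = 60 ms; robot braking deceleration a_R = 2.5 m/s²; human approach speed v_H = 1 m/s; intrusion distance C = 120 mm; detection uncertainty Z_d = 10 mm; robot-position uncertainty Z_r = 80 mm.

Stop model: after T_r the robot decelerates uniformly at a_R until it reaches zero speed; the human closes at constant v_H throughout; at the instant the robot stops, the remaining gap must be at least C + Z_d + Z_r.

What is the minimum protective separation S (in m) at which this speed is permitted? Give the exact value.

T_s = v_R/a_R = (43/20)/(5/2) = 0.8600 s
robot in T_r: 2.1500·0.0600 = 0.1290 m
robot covers 2.1500·0.8600 − ½·2.5000·0.8600² = 0.9245 m while stopping
person approaches 1.0000·(0.0600+0.8600) = 0.9200 m
margins: 0.1200+0.0100+0.0800 = 0.2100 m
S_min ≈ 0.1290+0.9245+0.9200+0.2100  ⇒  S_min = 4367/2000 m

S_min = 4367/2000 m = 2.1835 m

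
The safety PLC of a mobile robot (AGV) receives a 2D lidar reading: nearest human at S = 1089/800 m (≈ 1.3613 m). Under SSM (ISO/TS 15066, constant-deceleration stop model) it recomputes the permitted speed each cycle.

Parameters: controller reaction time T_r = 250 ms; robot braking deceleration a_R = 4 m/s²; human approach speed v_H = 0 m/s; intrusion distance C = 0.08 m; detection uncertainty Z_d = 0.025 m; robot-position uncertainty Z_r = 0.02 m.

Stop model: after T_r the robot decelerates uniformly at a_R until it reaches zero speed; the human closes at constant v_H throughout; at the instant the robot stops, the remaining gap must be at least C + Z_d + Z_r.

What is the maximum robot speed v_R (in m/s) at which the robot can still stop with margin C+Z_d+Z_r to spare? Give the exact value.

v_R_max = 23/10 m/s = 2.3000 m/s

quadratic (1/8)·v² + (1/4)·v + (-989/800) = 0
  disc = (1/4)² − 4·(1/8)·(-989/800) = 1089/1600 ; √disc = 33/40
  v_R = (−(1/4) + 33/40) / (2·(1/8)) = 23/10 m/s
check:
braking lasts T_s = (23/10)/4 = 0.5750 s
reaction-phase robot travel = 2.3000·0.2500 = 0.5750 m
braking distance = 2.3000²/(2·4.0000) = 0.6613 m
person approaches 0.0000·(0.2500+0.5750) = 0.0000 m
margins: 0.0800+0.0250+0.0200 = 0.1250 m
sum ≈ 0.5750+0.6613+0.0000+0.1250 ≈ 1.3613 m = S ✓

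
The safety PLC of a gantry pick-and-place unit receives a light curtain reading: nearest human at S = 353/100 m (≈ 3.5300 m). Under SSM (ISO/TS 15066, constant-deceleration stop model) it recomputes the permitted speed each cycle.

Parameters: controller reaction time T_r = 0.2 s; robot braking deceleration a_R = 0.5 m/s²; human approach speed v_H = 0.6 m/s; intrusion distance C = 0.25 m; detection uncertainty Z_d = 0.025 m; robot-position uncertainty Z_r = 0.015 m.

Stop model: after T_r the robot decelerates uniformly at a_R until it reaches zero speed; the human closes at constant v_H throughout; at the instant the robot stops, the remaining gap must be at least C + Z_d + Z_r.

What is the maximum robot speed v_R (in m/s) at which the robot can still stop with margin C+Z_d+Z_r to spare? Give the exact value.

quadratic (1)·v² + (7/5)·v + (-78/25) = 0
  disc = (7/5)² − 4·(1)·(-78/25) = 361/25 ; √disc = 19/5
  v_R = (−(7/5) + 19/5) / (2·(1)) = 6/5 m/s
check:
stop time T_s = (6/5)/(1/2) = 2.4000 s
robot in T_r: 1.2000·0.2000 = 0.2400 m
robot under decel: 1.2000²/(2·0.5000) = 1.4400 m
human closes 0.6000·2.6000 = 1.5600 m
residual clearance needed = 0.2500+0.0250+0.0150 = 0.2900 m
sum ≈ 0.2400+1.4400+1.5600+0.2900 ≈ 3.5300 m = S ✓

v_R_max = 6/5 m/s = 1.2000 m/s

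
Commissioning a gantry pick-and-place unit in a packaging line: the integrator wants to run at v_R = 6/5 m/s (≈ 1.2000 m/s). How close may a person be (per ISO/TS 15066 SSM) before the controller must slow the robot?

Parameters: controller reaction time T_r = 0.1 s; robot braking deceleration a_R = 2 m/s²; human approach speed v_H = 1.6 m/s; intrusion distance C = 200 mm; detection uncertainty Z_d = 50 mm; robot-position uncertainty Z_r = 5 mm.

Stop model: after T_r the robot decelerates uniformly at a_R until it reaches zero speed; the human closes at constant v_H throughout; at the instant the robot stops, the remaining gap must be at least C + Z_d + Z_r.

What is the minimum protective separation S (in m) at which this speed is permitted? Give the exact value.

stop time T_s = (6/5)/2 = 0.6000 s
reaction-phase robot travel = 1.2000·0.1000 = 0.1200 m
braking distance = 1.2000²/(2·2.0000) = 0.3600 m
human over T_r+T_s: 1.6000·(0.1000+0.6000) = 1.1200 m
C+Z_d+Z_r = 0.2000+0.0500+0.0050 = 0.2550 m
S_min ≈ 0.1200+0.3600+1.1200+0.2550  ⇒  S_min = 371/200 m

S_min = 371/200 m = 1.8550 m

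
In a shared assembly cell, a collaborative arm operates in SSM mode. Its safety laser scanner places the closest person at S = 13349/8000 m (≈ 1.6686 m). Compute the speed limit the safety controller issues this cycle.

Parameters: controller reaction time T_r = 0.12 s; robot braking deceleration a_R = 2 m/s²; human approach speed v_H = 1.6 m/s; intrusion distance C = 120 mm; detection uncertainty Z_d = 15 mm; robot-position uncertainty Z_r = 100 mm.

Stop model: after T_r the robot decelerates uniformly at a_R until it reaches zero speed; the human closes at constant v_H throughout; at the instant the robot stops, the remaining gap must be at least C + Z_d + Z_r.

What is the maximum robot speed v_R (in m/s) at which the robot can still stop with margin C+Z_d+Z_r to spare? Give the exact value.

quadratic (1/4)·v² + (23/25)·v + (-9933/8000) = 0
  disc = (23/25)² − 4·(1/4)·(-9933/8000) = 83521/40000 ; √disc = 289/200
  v_R = (−(23/25) + 289/200) / (2·(1/4)) = 21/20 m/s
check:
T_s = v_R/a_R = (21/20)/2 = 0.5250 s
robot in T_r: 1.0500·0.1200 = 0.1260 m
robot under decel: 1.0500²/(2·2.0000) = 0.2756 m
person approaches 1.6000·(0.1200+0.5250) = 1.0320 m
margins: 0.1200+0.0150+0.1000 = 0.2350 m
sum ≈ 0.1260+0.2756+1.0320+0.2350 ≈ 1.6686 m = S ✓

v_R_max = 21/20 m/s = 1.0500 m/s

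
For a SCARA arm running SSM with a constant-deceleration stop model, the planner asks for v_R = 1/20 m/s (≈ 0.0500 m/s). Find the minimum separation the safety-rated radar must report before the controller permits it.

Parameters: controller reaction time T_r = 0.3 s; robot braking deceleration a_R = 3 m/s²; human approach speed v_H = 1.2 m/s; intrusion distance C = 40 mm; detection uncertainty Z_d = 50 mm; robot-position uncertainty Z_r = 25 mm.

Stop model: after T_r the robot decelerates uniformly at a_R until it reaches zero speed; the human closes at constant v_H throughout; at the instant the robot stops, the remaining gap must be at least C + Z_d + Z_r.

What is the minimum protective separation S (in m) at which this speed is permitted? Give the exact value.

S_min = 49/96 m = 0.5104 m

braking lasts T_s = (1/20)/3 = 0.0167 s
robot covers v_R·T_r = 0.0500·0.3000 = 0.0150 m before braking
robot under decel: 0.0500²/(2·3.0000) = 0.0004 m
human over T_r+T_s: 1.2000·(0.3000+0.0167) = 0.3800 m
residual clearance needed = 0.0400+0.0500+0.0250 = 0.1150 m
S_min ≈ 0.0150+0.0004+0.3800+0.1150  ⇒  S_min = 49/96 m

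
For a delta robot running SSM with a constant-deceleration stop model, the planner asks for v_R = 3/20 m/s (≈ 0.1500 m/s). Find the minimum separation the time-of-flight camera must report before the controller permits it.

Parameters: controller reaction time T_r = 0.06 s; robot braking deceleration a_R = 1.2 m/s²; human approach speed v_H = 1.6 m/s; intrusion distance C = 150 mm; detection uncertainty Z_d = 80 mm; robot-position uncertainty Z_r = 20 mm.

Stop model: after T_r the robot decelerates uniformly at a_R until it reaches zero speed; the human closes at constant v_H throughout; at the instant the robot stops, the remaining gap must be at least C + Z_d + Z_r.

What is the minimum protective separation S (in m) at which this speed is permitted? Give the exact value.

braking lasts T_s = (3/20)/(6/5) = 0.1250 s
robot covers v_R·T_r = 0.1500·0.0600 = 0.0090 m before braking
robot under decel: 0.1500²/(2·1.2000) = 0.0094 m
human closes 1.6000·0.1850 = 0.2960 m
residual clearance needed = 0.1500+0.0800+0.0200 = 0.2500 m
S_min ≈ 0.0090+0.0094+0.2960+0.2500  ⇒  S_min = 903/1600 m

S_min = 903/1600 m = 0.5644 m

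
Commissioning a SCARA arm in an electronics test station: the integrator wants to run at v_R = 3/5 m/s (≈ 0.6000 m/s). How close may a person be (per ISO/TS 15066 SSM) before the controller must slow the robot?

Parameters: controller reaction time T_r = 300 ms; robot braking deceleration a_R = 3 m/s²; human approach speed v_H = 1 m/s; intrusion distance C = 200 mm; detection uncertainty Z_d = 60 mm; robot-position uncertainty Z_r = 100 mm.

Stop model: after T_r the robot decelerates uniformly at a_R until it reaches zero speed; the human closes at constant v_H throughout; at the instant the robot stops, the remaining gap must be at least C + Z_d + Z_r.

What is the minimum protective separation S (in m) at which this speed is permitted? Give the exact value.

T_s = v_R/a_R = (3/5)/3 = 0.2000 s
robot covers v_R·T_r = 0.6000·0.3000 = 0.1800 m before braking
braking distance = 0.6000²/(2·3.0000) = 0.0600 m
human closes 1.0000·0.5000 = 0.5000 m
margins: 0.2000+0.0600+0.1000 = 0.3600 m
S_min ≈ 0.1800+0.0600+0.5000+0.3600  ⇒  S_min = 11/10 m

S_min = 11/10 m = 1.1000 m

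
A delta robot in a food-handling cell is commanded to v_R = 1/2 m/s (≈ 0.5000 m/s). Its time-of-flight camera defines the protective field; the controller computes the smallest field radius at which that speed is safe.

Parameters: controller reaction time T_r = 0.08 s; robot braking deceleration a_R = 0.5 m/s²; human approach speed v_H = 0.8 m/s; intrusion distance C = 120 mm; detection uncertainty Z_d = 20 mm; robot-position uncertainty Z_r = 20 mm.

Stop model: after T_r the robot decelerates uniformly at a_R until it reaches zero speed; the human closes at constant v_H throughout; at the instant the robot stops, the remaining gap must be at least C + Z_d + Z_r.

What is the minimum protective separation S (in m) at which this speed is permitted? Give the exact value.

braking lasts T_s = (1/2)/(1/2) = 1.0000 s
robot in T_r: 0.5000·0.0800 = 0.0400 m
robot covers 0.5000·1.0000 − ½·0.5000·1.0000² = 0.2500 m while stopping
human closes 0.8000·1.0800 = 0.8640 m
residual clearance needed = 0.1200+0.0200+0.0200 = 0.1600 m
S_min ≈ 0.0400+0.2500+0.8640+0.1600  ⇒  S_min = 657/500 m

S_min = 657/500 m = 1.3140 m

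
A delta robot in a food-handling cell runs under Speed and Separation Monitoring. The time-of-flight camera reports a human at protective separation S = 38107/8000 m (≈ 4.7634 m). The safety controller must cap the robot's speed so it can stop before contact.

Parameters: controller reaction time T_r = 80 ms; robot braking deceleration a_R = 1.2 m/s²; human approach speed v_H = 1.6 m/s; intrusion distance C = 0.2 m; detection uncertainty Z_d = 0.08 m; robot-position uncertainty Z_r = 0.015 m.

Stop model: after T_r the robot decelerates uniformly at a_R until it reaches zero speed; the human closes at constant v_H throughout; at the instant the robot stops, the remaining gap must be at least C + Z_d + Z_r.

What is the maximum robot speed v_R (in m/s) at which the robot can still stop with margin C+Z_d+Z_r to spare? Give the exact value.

at the boundary: (5/12)·v² + (106/75)·v + (-34723/8000) = 0
  disc = (106/75)² − 4·(5/12)·(-34723/8000) = 3323329/360000 ; √disc = 1823/600
  v_R = (−(106/75) + 1823/600) / (2·(5/12)) = 39/20 m/s
check:
stop time T_s = (39/20)/(6/5) = 1.6250 s
robot in T_r: 1.9500·0.0800 = 0.1560 m
robot under decel: 1.9500²/(2·1.2000) = 1.5844 m
person approaches 1.6000·(0.0800+1.6250) = 2.7280 m
residual clearance needed = 0.2000+0.0800+0.0150 = 0.2950 m
sum ≈ 0.1560+1.5844+2.7280+0.2950 ≈ 4.7634 m = S ✓

v_R_max = 39/20 m/s = 1.9500 m/s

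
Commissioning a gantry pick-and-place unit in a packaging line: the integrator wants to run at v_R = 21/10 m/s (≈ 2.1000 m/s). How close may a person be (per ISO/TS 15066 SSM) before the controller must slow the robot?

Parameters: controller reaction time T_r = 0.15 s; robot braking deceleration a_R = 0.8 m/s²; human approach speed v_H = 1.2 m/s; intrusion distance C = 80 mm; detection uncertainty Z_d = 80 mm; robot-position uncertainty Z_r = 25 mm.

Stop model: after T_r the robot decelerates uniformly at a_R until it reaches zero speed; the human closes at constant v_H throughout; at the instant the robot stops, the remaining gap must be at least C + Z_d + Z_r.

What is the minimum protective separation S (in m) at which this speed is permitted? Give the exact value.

stop time T_s = (21/10)/(4/5) = 2.6250 s
robot in T_r: 2.1000·0.1500 = 0.3150 m
braking distance = 2.1000²/(2·0.8000) = 2.7563 m
human over T_r+T_s: 1.2000·(0.1500+2.6250) = 3.3300 m
margins: 0.0800+0.0800+0.0250 = 0.1850 m
S_min ≈ 0.3150+2.7563+3.3300+0.1850  ⇒  S_min = 5269/800 m

S_min = 5269/800 m = 6.5862 m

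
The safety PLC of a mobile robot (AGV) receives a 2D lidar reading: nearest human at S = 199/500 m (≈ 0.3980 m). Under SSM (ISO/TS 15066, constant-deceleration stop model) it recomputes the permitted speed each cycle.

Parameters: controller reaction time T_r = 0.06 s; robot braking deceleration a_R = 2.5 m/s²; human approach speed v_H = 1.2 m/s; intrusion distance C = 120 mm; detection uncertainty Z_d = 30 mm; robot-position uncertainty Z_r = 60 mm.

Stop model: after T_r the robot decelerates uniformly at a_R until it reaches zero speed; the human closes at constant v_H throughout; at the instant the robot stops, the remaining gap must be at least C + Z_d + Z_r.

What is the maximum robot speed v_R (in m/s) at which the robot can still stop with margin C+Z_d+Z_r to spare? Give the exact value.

quadratic (1/5)·v² + (27/50)·v + (-29/250) = 0
  disc = (27/50)² − 4·(1/5)·(-29/250) = 961/2500 ; √disc = 31/50
  v_R = (−(27/50) + 31/50) / (2·(1/5)) = 1/5 m/s
check:
stop time T_s = (1/5)/(5/2) = 0.0800 s
robot in T_r: 0.2000·0.0600 = 0.0120 m
robot under decel: 0.2000²/(2·2.5000) = 0.0080 m
human closes 1.2000·0.1400 = 0.1680 m
C+Z_d+Z_r = 0.1200+0.0300+0.0600 = 0.2100 m
sum ≈ 0.0120+0.0080+0.1680+0.2100 ≈ 0.3980 m = S ✓

v_R_max = 1/5 m/s = 0.2000 m/s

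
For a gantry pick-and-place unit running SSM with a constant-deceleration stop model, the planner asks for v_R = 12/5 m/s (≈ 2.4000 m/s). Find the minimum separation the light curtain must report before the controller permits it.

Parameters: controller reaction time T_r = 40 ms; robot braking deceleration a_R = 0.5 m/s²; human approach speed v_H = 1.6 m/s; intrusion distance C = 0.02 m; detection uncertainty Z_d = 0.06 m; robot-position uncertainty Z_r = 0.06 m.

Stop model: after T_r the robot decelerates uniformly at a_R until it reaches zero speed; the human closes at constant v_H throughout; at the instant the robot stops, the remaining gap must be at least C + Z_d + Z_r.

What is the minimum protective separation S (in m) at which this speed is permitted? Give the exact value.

stop time T_s = (12/5)/(1/2) = 4.8000 s
robot in T_r: 2.4000·0.0400 = 0.0960 m
robot under decel: 2.4000²/(2·0.5000) = 5.7600 m
human closes 1.6000·4.8400 = 7.7440 m
residual clearance needed = 0.0200+0.0600+0.0600 = 0.1400 m
S_min ≈ 0.0960+5.7600+7.7440+0.1400  ⇒  S_min = 687/50 m

S_min = 687/50 m = 13.7400 m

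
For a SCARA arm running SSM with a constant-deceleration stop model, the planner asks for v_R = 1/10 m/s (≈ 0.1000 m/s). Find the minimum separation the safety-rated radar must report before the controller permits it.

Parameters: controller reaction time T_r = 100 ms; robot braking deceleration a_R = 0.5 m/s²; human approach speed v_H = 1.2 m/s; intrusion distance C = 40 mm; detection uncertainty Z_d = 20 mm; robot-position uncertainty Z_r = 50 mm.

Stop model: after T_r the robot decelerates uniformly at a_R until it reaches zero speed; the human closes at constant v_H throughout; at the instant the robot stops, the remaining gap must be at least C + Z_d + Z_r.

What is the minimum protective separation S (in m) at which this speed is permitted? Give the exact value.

braking lasts T_s = (1/10)/(1/2) = 0.2000 s
robot covers v_R·T_r = 0.1000·0.1000 = 0.0100 m before braking
robot under decel: 0.1000²/(2·0.5000) = 0.0100 m
human closes 1.2000·0.3000 = 0.3600 m
C+Z_d+Z_r = 0.0400+0.0200+0.0500 = 0.1100 m
S_min ≈ 0.0100+0.0100+0.3600+0.1100  ⇒  S_min = 49/100 m

S_min = 49/100 m = 0.4900 m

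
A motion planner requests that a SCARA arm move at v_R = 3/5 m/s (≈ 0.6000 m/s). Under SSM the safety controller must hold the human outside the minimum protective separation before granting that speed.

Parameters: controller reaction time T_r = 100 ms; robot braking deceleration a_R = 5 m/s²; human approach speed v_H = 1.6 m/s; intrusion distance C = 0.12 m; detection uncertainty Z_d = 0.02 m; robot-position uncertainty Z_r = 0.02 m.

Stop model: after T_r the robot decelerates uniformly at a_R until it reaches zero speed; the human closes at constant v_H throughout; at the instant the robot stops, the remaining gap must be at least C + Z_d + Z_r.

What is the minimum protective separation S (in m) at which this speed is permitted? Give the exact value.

S_min = 76/125 m = 0.6080 m

stop time T_s = (3/5)/5 = 0.1200 s
robot covers v_R·T_r = 0.6000·0.1000 = 0.0600 m before braking
robot under decel: 0.6000²/(2·5.0000) = 0.0360 m
human over T_r+T_s: 1.6000·(0.1000+0.1200) = 0.3520 m
margins: 0.1200+0.0200+0.0200 = 0.1600 m
S_min ≈ 0.0600+0.0360+0.3520+0.1600  ⇒  S_min = 76/125 m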